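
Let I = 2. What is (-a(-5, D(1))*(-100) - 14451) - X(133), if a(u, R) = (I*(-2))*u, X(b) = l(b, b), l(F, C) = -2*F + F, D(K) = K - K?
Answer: -12318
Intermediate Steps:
D(K) = 0
l(F, C) = -F
X(b) = -b
a(u, R) = -4*u (a(u, R) = (2*(-2))*u = -4*u)
(-a(-5, D(1))*(-100) - 14451) - X(133) = (-(-4)*(-5)*(-100) - 14451) - (-1)*133 = (-1*20*(-100) - 14451) - 1*(-133) = (-20*(-100) - 14451) + 133 = (2000 - 14451) + 133 = -12451 + 133 = -12318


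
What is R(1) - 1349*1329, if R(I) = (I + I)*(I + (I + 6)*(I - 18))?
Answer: -1793057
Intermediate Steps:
R(I) = 2*I*(I + (-18 + I)*(6 + I)) (R(I) = (2*I)*(I + (6 + I)*(-18 + I)) = (2*I)*(I + (-18 + I)*(6 + I)) = 2*I*(I + (-18 + I)*(6 + I)))
R(1) - 1349*1329 = 2*1*(-108 + 1**2 - 11*1) - 1349*1329 = 2*1*(-108 + 1 - 11) - 1792821 = 2*1*(-118) - 1792821 = -236 - 1792821 = -1793057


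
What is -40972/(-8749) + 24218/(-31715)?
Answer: 1087543698/277474535 ≈ 3.9194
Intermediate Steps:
-40972/(-8749) + 24218/(-31715) = -40972*(-1/8749) + 24218*(-1/31715) = 40972/8749 - 24218/31715 = 1087543698/277474535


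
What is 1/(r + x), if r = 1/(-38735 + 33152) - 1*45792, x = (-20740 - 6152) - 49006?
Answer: -5583/679395271 ≈ -8.2176e-6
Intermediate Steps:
x = -75898 (x = -26892 - 49006 = -75898)
r = -255656737/5583 (r = 1/(-5583) - 45792 = -1/5583 - 45792 = -255656737/5583 ≈ -45792.)
1/(r + x) = 1/(-255656737/5583 - 75898) = 1/(-679395271/5583) = -5583/679395271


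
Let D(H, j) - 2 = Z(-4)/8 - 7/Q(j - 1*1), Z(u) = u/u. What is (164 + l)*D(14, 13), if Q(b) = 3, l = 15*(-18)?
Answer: 265/12 ≈ 22.083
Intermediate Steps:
Z(u) = 1
l = -270
D(H, j) = -5/24 (D(H, j) = 2 + (1/8 - 7/3) = 2 + (1*(⅛) - 7*⅓) = 2 + (⅛ - 7/3) = 2 - 53/24 = -5/24)
(164 + l)*D(14, 13) = (164 - 270)*(-5/24) = -106*(-5/24) = 265/12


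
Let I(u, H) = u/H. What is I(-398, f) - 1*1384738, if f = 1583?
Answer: -2192040652/1583 ≈ -1.3847e+6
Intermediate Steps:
I(-398, f) - 1*1384738 = -398/1583 - 1*1384738 = -398*1/1583 - 1384738 = -398/1583 - 1384738 = -2192040652/1583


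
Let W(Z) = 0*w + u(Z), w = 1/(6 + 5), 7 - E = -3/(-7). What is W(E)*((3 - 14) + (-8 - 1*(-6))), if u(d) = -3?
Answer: 39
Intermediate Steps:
E = 46/7 (E = 7 - (-3)/(-7) = 7 - (-3)*(-1)/7 = 7 - 1*3/7 = 7 - 3/7 = 46/7 ≈ 6.5714)
w = 1/11 ≈ 0.090909
W(Z) = -3 (W(Z) = 0*(1/11) - 3 = 0 - 3 = -3)
W(E)*((3 - 14) + (-8 - 1*(-6))) = -3*((3 - 14) + (-8 - 1*(-6))) = -3*(-11 + (-8 + 6)) = -3*(-11 - 2) = -3*(-13) = 39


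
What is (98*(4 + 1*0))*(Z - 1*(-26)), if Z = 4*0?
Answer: 10192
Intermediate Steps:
Z = 0
(98*(4 + 1*0))*(Z - 1*(-26)) = (98*(4 + 1*0))*(0 - 1*(-26)) = (98*(4 + 0))*(0 + 26) = (98*4)*26 = 392*26 = 10192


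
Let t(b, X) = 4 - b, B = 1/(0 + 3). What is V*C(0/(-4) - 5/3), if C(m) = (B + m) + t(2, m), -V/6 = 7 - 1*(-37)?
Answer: -176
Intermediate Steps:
B = ⅓ (B = 1/3 = ⅓ ≈ 0.33333)
V = -264 (V = -6*(7 - 1*(-37)) = -6*(7 + 37) = -6*44 = -264)
C(m) = 7/3 + m (C(m) = (⅓ + m) + (4 - 1*2) = (⅓ + m) + (4 - 2) = (⅓ + m) + 2 = 7/3 + m)
V*C(0/(-4) - 5/3) = -264*(7/3 + (0/(-4) - 5/3)) = -264*(7/3 + (0*(-¼) - 5*⅓)) = -264*(7/3 + (0 - 5/3)) = -264*(7/3 - 5/3) = -264*⅔ = -176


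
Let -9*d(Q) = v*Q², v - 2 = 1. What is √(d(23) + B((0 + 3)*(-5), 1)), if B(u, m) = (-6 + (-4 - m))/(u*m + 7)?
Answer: I*√25194/12 ≈ 13.227*I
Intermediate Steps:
v = 3 (v = 2 + 1 = 3)
B(u, m) = (-10 - m)/(7 + m*u) (B(u, m) = (-10 - m)/(m*u + 7) = (-10 - m)/(7 + m*u))
d(Q) = -Q²/3
√(d(23) + B((0 + 3)*(-5), 1)) = √(-⅓*23² + (-10 - 1*1)/(7 + 1*((0 + 3)*(-5)))) = √(-⅓*529 + (-10 - 1)/(7 + 1*(3*(-5)))) = √(-529/3 - 11/(7 + 1*(-15))) = √(-529/3 - 11/(7 - 15)) = √(-529/3 - 11/(-8)) = √(-529/3 - ⅛*(-11)) = √(-529/3 + 11/8) = √(-4199/24) = I*√25194/12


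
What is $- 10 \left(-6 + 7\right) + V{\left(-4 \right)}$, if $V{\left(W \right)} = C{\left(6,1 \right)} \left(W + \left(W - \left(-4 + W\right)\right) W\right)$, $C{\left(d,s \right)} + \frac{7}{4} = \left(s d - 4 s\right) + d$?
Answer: $-135$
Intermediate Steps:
$C{\left(d,s \right)} = - \frac{7}{4} + d - 4 s + d s$ ($C{\left(d,s \right)} = - \frac{7}{4} + \left(\left(s d - 4 s\right) + d\right) = - \frac{7}{4} + \left(\left(d s - 4 s\right) + d\right) = - \frac{7}{4} + \left(\left(- 4 s + d s\right) + d\right) = - \frac{7}{4} + \left(d - 4 s + d s\right) = - \frac{7}{4} + d - 4 s + d s$)
$V{\left(W \right)} = \frac{125 W}{4}$ ($V{\left(W \right)} = \left(- \frac{7}{4} + 6 - 4 + 6 \cdot 1\right) \left(W + \left(W - \left(-4 + W\right)\right) W\right) = \left(- \frac{7}{4} + 6 - 4 + 6\right) \left(W + 4 W\right) = \frac{25 \cdot 5 W}{4} = \frac{125 W}{4}$)
$- 10 \left(-6 + 7\right) + V{\left(-4 \right)} = - 10 \left(-6 + 7\right) + \frac{125}{4} \left(-4\right) = \left(-10\right) 1 - 125 = -10 - 125 = -135$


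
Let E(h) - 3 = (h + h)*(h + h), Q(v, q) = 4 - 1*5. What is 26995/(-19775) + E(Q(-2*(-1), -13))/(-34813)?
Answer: -187983072/137685415 ≈ -1.3653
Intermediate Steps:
Q(v, q) = -1 (Q(v, q) = 4 - 5 = -1)
E(h) = 3 + 4*h² (E(h) = 3 + (h + h)*(h + h) = 3 + (2*h)*(2*h) = 3 + 4*h²)
26995/(-19775) + E(Q(-2*(-1), -13))/(-34813) = 26995/(-19775) + (3 + 4*(-1)²)/(-34813) = 26995*(-1/19775) + (3 + 4*1)*(-1/34813) = -5399/3955 + (3 + 4)*(-1/34813) = -5399/3955 + 7*(-1/34813) = -5399/3955 - 7/34813 = -187983072/137685415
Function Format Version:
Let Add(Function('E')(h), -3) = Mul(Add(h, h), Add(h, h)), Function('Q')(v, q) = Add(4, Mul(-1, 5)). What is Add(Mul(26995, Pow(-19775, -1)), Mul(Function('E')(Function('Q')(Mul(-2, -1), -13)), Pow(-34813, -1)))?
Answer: Rational(-187983072, 137685415) ≈ -1.3653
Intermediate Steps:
Function('Q')(v, q) = -1 (Function('Q')(v, q) = Add(4, -5) = -1)
Function('E')(h) = Add(3, Mul(4, Pow(h, 2))) (Function('E')(h) = Add(3, Mul(Add(h, h), Add(h, h))) = Add(3, Mul(Mul(2, h), Mul(2, h))) = Add(3, Mul(4, Pow(h, 2))))
Add(Mul(26995, Pow(-19775, -1)), Mul(Function('E')(Function('Q')(Mul(-2, -1), -13)), Pow(-34813, -1))) = Add(Mul(26995, Pow(-19775, -1)), Mul(Add(3, Mul(4, Pow(-1, 2))), Pow(-34813, -1))) = Add(Mul(26995, Rational(-1, 19775)), Mul(Add(3, Mul(4, 1)), Rational(-1, 34813))) = Add(Rational(-5399, 3955), Mul(Add(3, 4), Rational(-1, 34813))) = Add(Rational(-5399, 3955), Mul(7, Rational(-1, 34813))) = Add(Rational(-5399, 3955), Rational(-7, 34813)) = Rational(-187983072, 137685415)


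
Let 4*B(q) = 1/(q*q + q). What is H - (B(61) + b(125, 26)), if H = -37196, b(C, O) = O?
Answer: -563094417/15128 ≈ -37222.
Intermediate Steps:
B(q) = 1/(4*(q + q²)) (B(q) = 1/(4*(q*q + q)) = 1/(4*(q² + q)) = 1/(4*(q + q²)))
H - (B(61) + b(125, 26)) = -37196 - ((¼)/(61*(1 + 61)) + 26) = -37196 - ((¼)*(1/61)/62 + 26) = -37196 - ((¼)*(1/61)*(1/62) + 26) = -37196 - (1/15128 + 26) = -37196 - 1*393329/15128 = -37196 - 393329/15128 = -563094417/15128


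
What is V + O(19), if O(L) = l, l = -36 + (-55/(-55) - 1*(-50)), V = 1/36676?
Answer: 550141/36676 ≈ 15.000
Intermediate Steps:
V = 1/36676 ≈ 2.7266e-5
l = 15 (l = -36 + (-55*(-1/55) + 50) = -36 + (1 + 50) = -36 + 51 = 15)
O(L) = 15
V + O(19) = 1/36676 + 15 = 550141/36676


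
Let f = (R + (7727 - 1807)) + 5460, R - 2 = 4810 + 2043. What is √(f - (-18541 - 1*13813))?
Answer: 3*√5621 ≈ 224.92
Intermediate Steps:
R = 6855 (R = 2 + (4810 + 2043) = 2 + 6853 = 6855)
f = 18235 (f = (6855 + (7727 - 1807)) + 5460 = (6855 + 5920) + 5460 = 12775 + 5460 = 18235)
√(f - (-18541 - 1*13813)) = √(18235 - (-18541 - 1*13813)) = √(18235 - (-18541 - 13813)) = √(18235 - 1*(-32354)) = √(18235 + 32354) = √50589 = 3*√5621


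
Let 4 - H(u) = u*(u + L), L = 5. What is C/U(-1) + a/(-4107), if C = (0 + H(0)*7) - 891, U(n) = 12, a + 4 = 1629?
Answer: -1187947/16428 ≈ -72.312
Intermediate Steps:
a = 1625 (a = -4 + 1629 = 1625)
H(u) = 4 - u*(5 + u) (H(u) = 4 - u*(u + 5) = 4 - u*(5 + u))
C = -863 (C = (0 + (4 - 1*0² - 5*0)*7) - 891 = (0 + (4 - 1*0 + 0)*7) - 891 = (0 + (4 + 0 + 0)*7) - 891 = (0 + 4*7) - 891 = (0 + 28) - 891 = 28 - 891 = -863)
C/U(-1) + a/(-4107) = -863/12 + 1625/(-4107) = -863*1/12 + 1625*(-1/4107) = -863/12 - 1625/4107 = -1187947/16428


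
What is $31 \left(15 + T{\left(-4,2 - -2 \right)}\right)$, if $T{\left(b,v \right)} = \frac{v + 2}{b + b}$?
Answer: $\frac{1767}{4} \approx 441.75$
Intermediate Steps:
$T{\left(b,v \right)} = \frac{2 + v}{2 b}$
$31 \left(15 + T{\left(-4,2 - -2 \right)}\right) = 31 \left(15 + \frac{2 + \left(2 - -2\right)}{2 \left(-4\right)}\right) = 31 \left(15 + \frac{1}{2} \left(- \frac{1}{4}\right) \left(2 + \left(2 + 2\right)\right)\right) = 31 \left(15 + \frac{1}{2} \left(- \frac{1}{4}\right) \left(2 + 4\right)\right) = 31 \left(15 + \frac{1}{2} \left(- \frac{1}{4}\right) 6\right) = 31 \left(15 - \frac{3}{4}\right) = 31 \cdot \frac{57}{4} = \frac{1767}{4}$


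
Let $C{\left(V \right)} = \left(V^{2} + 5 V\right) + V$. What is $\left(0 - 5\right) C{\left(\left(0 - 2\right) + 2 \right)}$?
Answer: $0$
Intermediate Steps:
$C{\left(V \right)} = V^{2} + 6 V$
$\left(0 - 5\right) C{\left(\left(0 - 2\right) + 2 \right)} = \left(0 - 5\right) \left(\left(0 - 2\right) + 2\right) \left(6 + \left(\left(0 - 2\right) + 2\right)\right) = - 5 \left(-2 + 2\right) \left(6 + \left(-2 + 2\right)\right) = - 5 \cdot 0 \left(6 + 0\right) = - 5 \cdot 0 \cdot 6 = \left(-5\right) 0 = 0$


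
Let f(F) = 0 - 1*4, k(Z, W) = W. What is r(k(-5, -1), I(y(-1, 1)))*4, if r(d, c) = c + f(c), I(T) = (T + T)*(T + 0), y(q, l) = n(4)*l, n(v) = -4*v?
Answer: 2032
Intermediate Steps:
y(q, l) = -16*l (y(q, l) = (-4*4)*l = -16*l)
f(F) = -4 (f(F) = 0 - 4 = -4)
I(T) = 2*T² (I(T) = (2*T)*T = 2*T²)
r(d, c) = -4 + c (r(d, c) = c - 4 = -4 + c)
r(k(-5, -1), I(y(-1, 1)))*4 = (-4 + 2*(-16*1)²)*4 = (-4 + 2*(-16)²)*4 = (-4 + 2*256)*4 = (-4 + 512)*4 = 508*4 = 2032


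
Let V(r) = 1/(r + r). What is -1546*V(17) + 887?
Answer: 14306/17 ≈ 841.53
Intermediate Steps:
V(r) = 1/(2*r)
-1546*V(17) + 887 = -773/17 + 887 = 14306/17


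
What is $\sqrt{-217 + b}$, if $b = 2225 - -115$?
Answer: $\sqrt{2123} \approx 46.076$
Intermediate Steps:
$b = 2340$ ($b = 2225 + 115 = 2340$)
$\sqrt{-217 + b} = \sqrt{-217 + 2340} = \sqrt{2123}$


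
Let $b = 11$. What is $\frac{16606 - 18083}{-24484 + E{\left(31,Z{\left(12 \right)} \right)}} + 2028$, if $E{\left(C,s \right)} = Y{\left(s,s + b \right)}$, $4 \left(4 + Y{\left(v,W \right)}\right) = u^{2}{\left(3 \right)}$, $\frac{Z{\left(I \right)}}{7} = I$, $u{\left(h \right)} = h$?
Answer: $\frac{198634312}{97943} \approx 2028.1$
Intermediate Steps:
$Z{\left(I \right)} = 7 I$
$Y{\left(v,W \right)} = - \frac{7}{4}$ ($Y{\left(v,W \right)} = -4 + \frac{3^{2}}{4} = -4 + \frac{1}{4} \cdot 9 = -4 + \frac{9}{4} = - \frac{7}{4}$)
$E{\left(C,s \right)} = - \frac{7}{4}$
$\frac{16606 - 18083}{-24484 + E{\left(31,Z{\left(12 \right)} \right)}} + 2028 = \frac{16606 - 18083}{-24484 - \frac{7}{4}} + 2028 = - \frac{1477}{- \frac{97943}{4}} + 2028 = \left(-1477\right) \left(- \frac{4}{97943}\right) + 2028 = \frac{5908}{97943} + 2028 = \frac{198634312}{97943}$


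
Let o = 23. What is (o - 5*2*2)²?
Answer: 9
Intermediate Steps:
(o - 5*2*2)² = (23 - 5*2*2)² = (23 - 10*2)² = (23 - 20)² = 3² = 9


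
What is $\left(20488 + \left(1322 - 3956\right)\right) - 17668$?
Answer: $186$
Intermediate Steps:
$\left(20488 + \left(1322 - 3956\right)\right) - 17668 = \left(20488 - 2634\right) - 17668 = 17854 - 17668 = 186$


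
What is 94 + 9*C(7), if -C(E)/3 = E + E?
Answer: -284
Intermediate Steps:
C(E) = -6*E (C(E) = -3*(E + E) = -6*E)
94 + 9*C(7) = 94 + 9*(-6*7) = 94 + 9*(-42) = 94 - 378 = -284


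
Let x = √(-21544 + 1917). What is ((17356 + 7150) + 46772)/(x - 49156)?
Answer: -3503741368/2416331963 - 71278*I*√19627/2416331963 ≈ -1.45 - 0.0041326*I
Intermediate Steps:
x = I*√19627 (x = √(-19627) = I*√19627 ≈ 140.1*I)
((17356 + 7150) + 46772)/(x - 49156) = ((17356 + 7150) + 46772)/(I*√19627 - 49156) = (24506 + 46772)/(-49156 + I*√19627) = 71278/(-49156 + I*√19627)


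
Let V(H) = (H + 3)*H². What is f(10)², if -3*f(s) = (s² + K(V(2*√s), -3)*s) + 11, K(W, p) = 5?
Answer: 25921/9 ≈ 2880.1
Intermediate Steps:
V(H) = H²*(3 + H) (V(H) = (3 + H)*H² = H²*(3 + H))
f(s) = -11/3 - 5*s/3 - s²/3 (f(s) = -((s² + 5*s) + 11)/3 = -(11 + s² + 5*s)/3 = -11/3 - 5*s/3 - s²/3)
f(10)² = (-11/3 - 5/3*10 - ⅓*10²)² = (-11/3 - 50/3 - ⅓*100)² = (-11/3 - 50/3 - 100/3)² = (-161/3)² = 25921/9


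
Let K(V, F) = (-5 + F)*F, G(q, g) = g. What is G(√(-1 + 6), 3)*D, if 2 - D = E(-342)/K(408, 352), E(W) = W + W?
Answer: 183729/30536 ≈ 6.0168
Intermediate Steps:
E(W) = 2*W
K(V, F) = F*(-5 + F)
D = 61243/30536 (D = 2 - 2*(-342)/(352*(-5 + 352)) = 2 - (-684)/(352*347) = 2 - (-684)/122144 = 2 - 1*(-171/30536) = 2 + 171/30536 = 61243/30536 ≈ 2.0056)
G(√(-1 + 6), 3)*D = 3*(61243/30536) = 183729/30536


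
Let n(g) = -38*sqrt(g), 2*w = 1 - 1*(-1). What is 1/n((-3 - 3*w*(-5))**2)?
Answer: -1/456 ≈ -0.0021930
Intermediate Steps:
w = 1 (w = (1 - 1*(-1))/2 = (1 + 1)/2 = (1/2)*2 = 1)
1/n((-3 - 3*w*(-5))**2) = 1/(-38*sqrt((-3 - 3*1*(-5))**2)) = 1/(-38*sqrt((-3 - 3*(-5))**2)) = 1/(-38*sqrt((-3 + 15)**2)) = 1/(-38*sqrt(12**2)) = 1/(-38*sqrt(144)) = 1/(-38*12) = 1/(-456) = -1/456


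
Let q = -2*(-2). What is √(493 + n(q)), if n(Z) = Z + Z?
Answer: √501 ≈ 22.383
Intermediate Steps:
q = 4
n(Z) = 2*Z
√(493 + n(q)) = √(493 + 2*4) = √(493 + 8) = √501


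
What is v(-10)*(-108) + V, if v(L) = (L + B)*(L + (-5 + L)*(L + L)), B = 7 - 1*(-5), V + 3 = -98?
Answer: -62741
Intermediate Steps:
V = -101 (V = -3 - 98 = -101)
B = 12 (B = 7 + 5 = 12)
v(L) = (12 + L)*(L + 2*L*(-5 + L)) (v(L) = (L + 12)*(L + (-5 + L)*(L + L)) = (12 + L)*(L + (-5 + L)*(2*L)) = (12 + L)*(L + 2*L*(-5 + L)))
v(-10)*(-108) + V = -10*(-108 + 2*(-10)**2 + 15*(-10))*(-108) - 101 = -10*(-108 + 2*100 - 150)*(-108) - 101 = -10*(-108 + 200 - 150)*(-108) - 101 = -10*(-58)*(-108) - 101 = 580*(-108) - 101 = -62640 - 101 = -62741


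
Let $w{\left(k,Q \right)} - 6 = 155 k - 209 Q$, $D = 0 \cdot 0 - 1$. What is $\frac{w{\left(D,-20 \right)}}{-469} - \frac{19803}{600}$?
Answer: $- \frac{3902069}{93800} \approx -41.6$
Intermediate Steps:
$D = -1$ ($D = 0 - 1 = -1$)
$w{\left(k,Q \right)} = 6 - 209 Q + 155 k$ ($w{\left(k,Q \right)} = 6 - \left(- 155 k + 209 Q\right) = 6 - 209 Q + 155 k$)
$\frac{w{\left(D,-20 \right)}}{-469} - \frac{19803}{600} = \frac{6 - -4180 + 155 \left(-1\right)}{-469} - \frac{19803}{600} = \left(6 + 4180 - 155\right) \left(- \frac{1}{469}\right) - \frac{6601}{200} = 4031 \left(- \frac{1}{469}\right) - \frac{6601}{200} = - \frac{4031}{469} - \frac{6601}{200} = - \frac{3902069}{93800}$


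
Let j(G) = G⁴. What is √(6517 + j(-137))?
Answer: √352281878 ≈ 18769.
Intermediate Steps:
√(6517 + j(-137)) = √(6517 + (-137)⁴) = √(6517 + 352275361) = √352281878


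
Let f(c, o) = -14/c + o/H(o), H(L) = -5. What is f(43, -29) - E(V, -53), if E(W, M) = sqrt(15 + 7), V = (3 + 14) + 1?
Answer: 1177/215 - sqrt(22) ≈ 0.78400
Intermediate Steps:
V = 18 (V = 17 + 1 = 18)
f(c, o) = -14/c - o/5 (f(c, o) = -14/c + o/(-5) = -14/c + o*(-1/5) = -14/c - o/5)
E(W, M) = sqrt(22)
f(43, -29) - E(V, -53) = (-14/43 - 1/5*(-29)) - sqrt(22) = (-14*1/43 + 29/5) - sqrt(22) = (-14/43 + 29/5) - sqrt(22) = 1177/215 - sqrt(22)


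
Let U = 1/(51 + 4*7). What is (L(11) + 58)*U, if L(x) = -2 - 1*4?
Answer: 52/79 ≈ 0.65823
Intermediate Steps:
L(x) = -6 (L(x) = -2 - 4 = -6)
U = 1/79 (U = 1/(51 + 28) = 1/79 ≈ 0.012658)
(L(11) + 58)*U = (-6 + 58)*(1/79) = 52*(1/79) = 52/79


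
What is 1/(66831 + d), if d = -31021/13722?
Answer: 13722/917023961 ≈ 1.4964e-5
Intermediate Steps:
d = -31021/13722 (d = -31021*1/13722 = -31021/13722 ≈ -2.2607)
1/(66831 + d) = 1/(66831 - 31021/13722) = 1/(917023961/13722) = 13722/917023961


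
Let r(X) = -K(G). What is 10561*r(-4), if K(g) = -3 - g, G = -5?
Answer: -21122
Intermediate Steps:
r(X) = -2 (r(X) = -(-3 - 1*(-5)) = -(-3 + 5) = -1*2 = -2)
10561*r(-4) = 10561*(-2) = -21122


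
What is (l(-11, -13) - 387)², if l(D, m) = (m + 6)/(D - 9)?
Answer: 59799289/400 ≈ 1.4950e+5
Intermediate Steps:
l(D, m) = (6 + m)/(-9 + D)
(l(-11, -13) - 387)² = ((6 - 13)/(-9 - 11) - 387)² = (-7/(-20) - 387)² = (-1/20*(-7) - 387)² = (7/20 - 387)² = (-7733/20)² = 59799289/400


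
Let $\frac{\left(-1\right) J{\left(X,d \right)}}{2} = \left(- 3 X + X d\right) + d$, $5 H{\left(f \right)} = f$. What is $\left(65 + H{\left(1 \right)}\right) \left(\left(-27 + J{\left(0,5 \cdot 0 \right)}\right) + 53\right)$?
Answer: $\frac{8476}{5} \approx 1695.2$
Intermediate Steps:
$H{\left(f \right)} = \frac{f}{5}$
$J{\left(X,d \right)} = - 2 d + 6 X - 2 X d$ ($J{\left(X,d \right)} = - 2 \left(\left(- 3 X + X d\right) + d\right) = - 2 \left(d - 3 X + X d\right) = - 2 d + 6 X - 2 X d$)
$\left(65 + H{\left(1 \right)}\right) \left(\left(-27 + J{\left(0,5 \cdot 0 \right)}\right) + 53\right) = \left(65 + \frac{1}{5} \cdot 1\right) \left(\left(-27 - 2 \cdot 5 \cdot 0\right) + 53\right) = \left(65 + \frac{1}{5}\right) \left(\left(-27 - 0 \cdot 0\right) + 53\right) = \frac{326 \left(\left(-27 + \left(0 + 0 + 0\right)\right) + 53\right)}{5} = \frac{326 \left(\left(-27 + 0\right) + 53\right)}{5} = \frac{326 \left(-27 + 53\right)}{5} = \frac{326}{5} \cdot 26 = \frac{8476}{5}$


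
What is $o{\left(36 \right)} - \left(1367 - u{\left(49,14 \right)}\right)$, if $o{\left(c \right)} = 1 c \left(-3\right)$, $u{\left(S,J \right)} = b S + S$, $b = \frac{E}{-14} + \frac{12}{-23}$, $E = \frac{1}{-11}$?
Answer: $- \frac{734331}{506} \approx -1451.2$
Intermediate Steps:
$E = - \frac{1}{11} \approx -0.090909$
$b = - \frac{1825}{3542}$ ($b = - \frac{1}{11 \left(-14\right)} + \frac{12}{-23} = \left(- \frac{1}{11}\right) \left(- \frac{1}{14}\right) + 12 \left(- \frac{1}{23}\right) = \frac{1}{154} - \frac{12}{23} = - \frac{1825}{3542} \approx -0.51525$)
$u{\left(S,J \right)} = \frac{1717 S}{3542}$ ($u{\left(S,J \right)} = - \frac{1825 S}{3542} + S = \frac{1717 S}{3542}$)
$o{\left(c \right)} = - 3 c$ ($o{\left(c \right)} = c \left(-3\right) = - 3 c$)
$o{\left(36 \right)} - \left(1367 - u{\left(49,14 \right)}\right) = \left(-3\right) 36 - \left(1367 - \frac{1717}{3542} \cdot 49\right) = -108 - \left(1367 - \frac{12019}{506}\right) = -108 - \frac{679683}{506} = - \frac{734331}{506}$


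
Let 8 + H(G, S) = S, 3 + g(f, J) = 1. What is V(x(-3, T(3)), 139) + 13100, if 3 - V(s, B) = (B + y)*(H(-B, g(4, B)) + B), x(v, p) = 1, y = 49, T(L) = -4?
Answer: -11149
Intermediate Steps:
g(f, J) = -2 (g(f, J) = -3 + 1 = -2)
H(G, S) = -8 + S
V(s, B) = 3 - (-10 + B)*(49 + B) (V(s, B) = 3 - (B + 49)*((-8 - 2) + B) = 3 - (49 + B)*(-10 + B) = 3 - (-10 + B)*(49 + B))
V(x(-3, T(3)), 139) + 13100 = (493 - 1*139² - 39*139) + 13100 = (493 - 1*19321 - 5421) + 13100 = (493 - 19321 - 5421) + 13100 = -24249 + 13100 = -11149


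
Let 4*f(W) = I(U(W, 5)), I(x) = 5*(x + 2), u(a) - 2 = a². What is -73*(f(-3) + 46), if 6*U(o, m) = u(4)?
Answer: -15257/4 ≈ -3814.3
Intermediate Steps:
u(a) = 2 + a²
U(o, m) = 3 (U(o, m) = (2 + 4²)/6 = (2 + 16)/6 = (⅙)*18 = 3)
I(x) = 10 + 5*x (I(x) = 5*(2 + x) = 10 + 5*x)
f(W) = 25/4 (f(W) = (10 + 5*3)/4 = (10 + 15)/4 = (¼)*25 = 25/4)
-73*(f(-3) + 46) = -73*(25/4 + 46) = -73*209/4 = -15257/4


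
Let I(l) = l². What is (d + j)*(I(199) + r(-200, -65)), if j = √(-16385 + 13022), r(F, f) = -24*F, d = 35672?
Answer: 1583872472 + 44401*I*√3363 ≈ 1.5839e+9 + 2.5749e+6*I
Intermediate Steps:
j = I*√3363 (j = √(-3363) = I*√3363 ≈ 57.991*I)
(d + j)*(I(199) + r(-200, -65)) = (35672 + I*√3363)*(199² - 24*(-200)) = (35672 + I*√3363)*(39601 + 4800) = (35672 + I*√3363)*44401 = 1583872472 + 44401*I*√3363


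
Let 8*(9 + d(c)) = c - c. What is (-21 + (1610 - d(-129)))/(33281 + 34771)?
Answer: 799/34026 ≈ 0.023482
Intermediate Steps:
d(c) = -9 (d(c) = -9 + (c - c)/8 = -9 + (⅛)*0 = -9 + 0 = -9)
(-21 + (1610 - d(-129)))/(33281 + 34771) = (-21 + (1610 - 1*(-9)))/(33281 + 34771) = (-21 + (1610 + 9))/68052 = (-21 + 1619)*(1/68052) = 1598*(1/68052) = 799/34026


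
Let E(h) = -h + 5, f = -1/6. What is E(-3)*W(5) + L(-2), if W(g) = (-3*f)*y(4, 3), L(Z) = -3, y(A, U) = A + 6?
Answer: 37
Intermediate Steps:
y(A, U) = 6 + A
f = -⅙ (f = -1*⅙ = -⅙ ≈ -0.16667)
E(h) = 5 - h
W(g) = 5 (W(g) = (-3*(-⅙))*(6 + 4) = (½)*10 = 5)
E(-3)*W(5) + L(-2) = (5 - 1*(-3))*5 - 3 = (5 + 3)*5 - 3 = 8*5 - 3 = 40 - 3 = 37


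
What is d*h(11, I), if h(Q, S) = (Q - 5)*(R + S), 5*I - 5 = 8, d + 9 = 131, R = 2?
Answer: 16836/5 ≈ 3367.2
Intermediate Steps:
d = 122 (d = -9 + 131 = 122)
I = 13/5 (I = 1 + (1/5)*8 = 1 + 8/5 = 13/5 ≈ 2.6000)
h(Q, S) = (-5 + Q)*(2 + S) (h(Q, S) = (Q - 5)*(2 + S) = (-5 + Q)*(2 + S))
d*h(11, I) = 122*(-10 - 5*13/5 + 2*11 + 11*(13/5)) = 122*(-10 - 13 + 22 + 143/5) = 122*(138/5) = 16836/5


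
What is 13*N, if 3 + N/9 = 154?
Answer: 17667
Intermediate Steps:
N = 1359 (N = -27 + 9*154 = -27 + 1386 = 1359)
13*N = 13*1359 = 17667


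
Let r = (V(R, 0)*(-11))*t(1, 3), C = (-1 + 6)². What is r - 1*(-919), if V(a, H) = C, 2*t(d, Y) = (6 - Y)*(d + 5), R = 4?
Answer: -1556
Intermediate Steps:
t(d, Y) = (5 + d)*(6 - Y)/2 (t(d, Y) = ((6 - Y)*(d + 5))/2 = ((6 - Y)*(5 + d))/2 = ((5 + d)*(6 - Y))/2 = (5 + d)*(6 - Y)/2)
C = 25 (C = 5² = 25)
V(a, H) = 25
r = -2475 (r = (25*(-11))*(15 + 3*1 - 5/2*3 - ½*3*1) = -275*(15 + 3 - 15/2 - 3/2) = -275*9 = -2475)
r - 1*(-919) = -2475 - 1*(-919) = -2475 + 919 = -1556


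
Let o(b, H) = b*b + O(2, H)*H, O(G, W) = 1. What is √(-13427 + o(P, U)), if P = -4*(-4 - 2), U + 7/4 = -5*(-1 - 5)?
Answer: 3*I*√5699/2 ≈ 113.24*I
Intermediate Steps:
U = 113/4 (U = -7/4 - 5*(-1 - 5) = -7/4 - 5*(-6) = -7/4 + 30 = 113/4 ≈ 28.250)
P = 24 (P = -4*(-6) = 24)
o(b, H) = H + b² (o(b, H) = b*b + 1*H = b² + H = H + b²)
√(-13427 + o(P, U)) = √(-13427 + (113/4 + 24²)) = √(-13427 + (113/4 + 576)) = √(-13427 + 2417/4) = √(-51291/4) = 3*I*√5699/2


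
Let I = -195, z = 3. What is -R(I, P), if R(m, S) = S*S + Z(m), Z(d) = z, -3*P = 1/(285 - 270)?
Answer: -6076/2025 ≈ -3.0005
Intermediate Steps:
P = -1/45 (P = -1/(3*(285 - 270)) = -⅓/15 = -⅓*1/15 = -1/45 ≈ -0.022222)
Z(d) = 3
R(m, S) = 3 + S² (R(m, S) = S*S + 3 = S² + 3 = 3 + S²)
-R(I, P) = -(3 + (-1/45)²) = -(3 + 1/2025) = -1*6076/2025 = -6076/2025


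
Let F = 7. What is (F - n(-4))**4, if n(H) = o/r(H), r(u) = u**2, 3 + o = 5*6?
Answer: 52200625/65536 ≈ 796.52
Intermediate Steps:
o = 27 (o = -3 + 5*6 = -3 + 30 = 27)
n(H) = 27/H**2 (n(H) = 27/(H**2) = 27/H**2)
(F - n(-4))**4 = (7 - 27/(-4)**2)**4 = (7 - 27/16)**4 = (85/16)**4 = 52200625/65536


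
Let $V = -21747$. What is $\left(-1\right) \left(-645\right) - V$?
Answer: $22392$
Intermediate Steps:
$\left(-1\right) \left(-645\right) - V = \left(-1\right) \left(-645\right) - -21747 = 645 + 21747 = 22392$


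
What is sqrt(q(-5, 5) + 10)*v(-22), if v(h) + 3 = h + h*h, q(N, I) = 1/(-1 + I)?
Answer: 459*sqrt(41)/2 ≈ 1469.5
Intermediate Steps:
v(h) = -3 + h + h**2 (v(h) = -3 + (h + h*h) = -3 + (h + h**2) = -3 + h + h**2)
sqrt(q(-5, 5) + 10)*v(-22) = sqrt(1/(-1 + 5) + 10)*(-3 - 22 + (-22)**2) = sqrt(1/4 + 10)*(-3 - 22 + 484) = sqrt(1/4 + 10)*459 = sqrt(41/4)*459 = (sqrt(41)/2)*459 = 459*sqrt(41)/2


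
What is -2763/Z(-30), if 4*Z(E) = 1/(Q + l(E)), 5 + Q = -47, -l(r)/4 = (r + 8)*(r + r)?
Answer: 58929264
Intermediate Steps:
l(r) = -8*r*(8 + r) (l(r) = -4*(r + 8)*(r + r) = -4*(8 + r)*2*r = -8*r*(8 + r))
Q = -52 (Q = -5 - 47 = -52)
Z(E) = 1/(4*(-52 - 8*E*(8 + E)))
-2763/Z(-30) = -(-574704 + 2652480*(8 - 30)) = -2763/((-1/(208 + 32*(-30)*(-22)))) = -2763/((-1/(208 + 21120))) = -2763/((-1/21328)) = -2763/((-1*1/21328)) = -2763/(-1/21328) = -2763*(-21328) = 58929264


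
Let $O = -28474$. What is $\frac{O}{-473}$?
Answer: $\frac{28474}{473} \approx 60.199$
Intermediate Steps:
$\frac{O}{-473} = - \frac{28474}{-473} = \left(-28474\right) \left(- \frac{1}{473}\right) = \frac{28474}{473}$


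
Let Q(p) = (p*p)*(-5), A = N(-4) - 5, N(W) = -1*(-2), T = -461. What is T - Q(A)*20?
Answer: 439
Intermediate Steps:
N(W) = 2
A = -3 (A = 2 - 5 = -3)
Q(p) = -5*p² (Q(p) = p²*(-5) = -5*p²)
T - Q(A)*20 = -461 - (-5*(-3)²)*20 = -461 - (-5*9)*20 = -461 - (-45)*20 = -461 - 1*(-900) = -461 + 900 = 439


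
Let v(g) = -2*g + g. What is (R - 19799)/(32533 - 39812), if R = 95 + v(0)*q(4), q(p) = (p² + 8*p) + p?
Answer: 19704/7279 ≈ 2.7070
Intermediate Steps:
q(p) = p² + 9*p
v(g) = -g
R = 95 (R = 95 + (-1*0)*(4*(9 + 4)) = 95 + 0*(4*13) = 95 + 0*52 = 95 + 0 = 95)
(R - 19799)/(32533 - 39812) = (95 - 19799)/(32533 - 39812) = -19704/(-7279) = -19704*(-1/7279) = 19704/7279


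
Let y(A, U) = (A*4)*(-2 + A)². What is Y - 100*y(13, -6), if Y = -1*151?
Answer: -629351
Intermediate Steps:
Y = -151
y(A, U) = 4*A*(-2 + A)² (y(A, U) = (4*A)*(-2 + A)² = 4*A*(-2 + A)²)
Y - 100*y(13, -6) = -151 - 400*13*(-2 + 13)² = -151 - 400*13*11² = -151 - 400*13*121 = -151 - 100*6292 = -151 - 629200 = -629351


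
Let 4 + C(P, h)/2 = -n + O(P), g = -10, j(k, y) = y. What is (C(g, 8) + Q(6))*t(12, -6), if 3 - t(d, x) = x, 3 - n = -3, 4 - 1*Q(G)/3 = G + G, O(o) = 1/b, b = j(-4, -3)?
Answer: -402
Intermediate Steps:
b = -3
O(o) = -1/3 (O(o) = 1/(-3) = -1/3)
Q(G) = 12 - 6*G (Q(G) = 12 - 3*(G + G) = 12 - 6*G)
n = 6 (n = 3 - 1*(-3) = 3 + 3 = 6)
t(d, x) = 3 - x
C(P, h) = -62/3 (C(P, h) = -8 + 2*(-1*6 - 1/3) = -8 + 2*(-6 - 1/3) = -8 + 2*(-19/3) = -8 - 38/3 = -62/3)
(C(g, 8) + Q(6))*t(12, -6) = (-62/3 + (12 - 6*6))*(3 - 1*(-6)) = (-62/3 + (12 - 36))*(3 + 6) = (-62/3 - 24)*9 = -134/3*9 = -402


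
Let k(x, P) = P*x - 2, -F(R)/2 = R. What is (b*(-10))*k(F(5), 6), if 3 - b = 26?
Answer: -14260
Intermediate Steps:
F(R) = -2*R
k(x, P) = -2 + P*x
b = -23 (b = 3 - 1*26 = 3 - 26 = -23)
(b*(-10))*k(F(5), 6) = (-23*(-10))*(-2 + 6*(-2*5)) = 230*(-2 + 6*(-10)) = 230*(-2 - 60) = 230*(-62) = -14260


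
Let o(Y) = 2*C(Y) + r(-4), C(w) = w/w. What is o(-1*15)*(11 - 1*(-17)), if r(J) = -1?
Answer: 28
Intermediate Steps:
C(w) = 1
o(Y) = 1 (o(Y) = 2*1 - 1 = 2 - 1 = 1)
o(-1*15)*(11 - 1*(-17)) = 1*(11 - 1*(-17)) = 1*(11 + 17) = 1*28 = 28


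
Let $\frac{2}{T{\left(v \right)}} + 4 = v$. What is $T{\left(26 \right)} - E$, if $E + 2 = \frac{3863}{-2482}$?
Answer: $\frac{99579}{27302} \approx 3.6473$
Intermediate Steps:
$T{\left(v \right)} = \frac{2}{-4 + v}$
$E = - \frac{8827}{2482}$ ($E = -2 + \frac{3863}{-2482} = -2 + 3863 \left(- \frac{1}{2482}\right) = -2 - \frac{3863}{2482} = - \frac{8827}{2482} \approx -3.5564$)
$T{\left(26 \right)} - E = \frac{2}{-4 + 26} - - \frac{8827}{2482} = \frac{2}{22} + \frac{8827}{2482} = 2 \cdot \frac{1}{22} + \frac{8827}{2482} = \frac{1}{11} + \frac{8827}{2482} = \frac{99579}{27302}$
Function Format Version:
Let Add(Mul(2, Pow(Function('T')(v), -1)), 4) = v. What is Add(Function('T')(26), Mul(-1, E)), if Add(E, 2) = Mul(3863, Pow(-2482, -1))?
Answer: Rational(99579, 27302) ≈ 3.6473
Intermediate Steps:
Function('T')(v) = Mul(2, Pow(Add(-4, v), -1))
E = Rational(-8827, 2482) (E = Add(-2, Mul(3863, Pow(-2482, -1))) = Add(-2, Mul(3863, Rational(-1, 2482))) = Add(-2, Rational(-3863, 2482)) = Rational(-8827, 2482) ≈ -3.5564)
Add(Function('T')(26), Mul(-1, E)) = Add(Mul(2, Pow(Add(-4, 26), -1)), Mul(-1, Rational(-8827, 2482))) = Add(Mul(2, Pow(22, -1)), Rational(8827, 2482)) = Add(Mul(2, Rational(1, 22)), Rational(8827, 2482)) = Add(Rational(1, 11), Rational(8827, 2482)) = Rational(99579, 27302)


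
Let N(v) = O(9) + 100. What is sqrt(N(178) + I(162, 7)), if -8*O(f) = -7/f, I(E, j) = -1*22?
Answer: sqrt(11246)/12 ≈ 8.8373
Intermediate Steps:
I(E, j) = -22
O(f) = 7/(8*f) (O(f) = -(-7)/(8*f) = 7/(8*f))
N(v) = 7207/72 (N(v) = (7/8)/9 + 100 = (7/8)*(1/9) + 100 = 7/72 + 100 = 7207/72)
sqrt(N(178) + I(162, 7)) = sqrt(7207/72 - 22) = sqrt(5623/72) = sqrt(11246)/12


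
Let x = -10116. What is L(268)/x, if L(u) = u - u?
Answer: 0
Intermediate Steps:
L(u) = 0
L(268)/x = 0/(-10116) = 0*(-1/10116) = 0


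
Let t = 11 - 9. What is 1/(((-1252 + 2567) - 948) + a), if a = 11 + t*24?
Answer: 1/426 ≈ 0.0023474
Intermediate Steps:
t = 2
a = 59 (a = 11 + 2*24 = 11 + 48 = 59)
1/(((-1252 + 2567) - 948) + a) = 1/(((-1252 + 2567) - 948) + 59) = 1/((1315 - 948) + 59) = 1/(367 + 59) = 1/426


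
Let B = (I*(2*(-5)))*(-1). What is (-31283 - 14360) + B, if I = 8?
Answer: -45563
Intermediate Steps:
B = 80 (B = (8*(2*(-5)))*(-1) = (8*(-10))*(-1) = -80*(-1) = 80)
(-31283 - 14360) + B = (-31283 - 14360) + 80 = -45643 + 80 = -45563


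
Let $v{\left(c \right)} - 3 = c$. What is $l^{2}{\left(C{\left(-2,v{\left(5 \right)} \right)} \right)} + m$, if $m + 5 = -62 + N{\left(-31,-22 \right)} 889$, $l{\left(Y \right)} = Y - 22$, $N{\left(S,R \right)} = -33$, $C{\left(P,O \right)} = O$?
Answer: $-29208$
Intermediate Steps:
$v{\left(c \right)} = 3 + c$
$l{\left(Y \right)} = -22 + Y$
$m = -29404$ ($m = -5 - 29399 = -29404$)
$l^{2}{\left(C{\left(-2,v{\left(5 \right)} \right)} \right)} + m = \left(-22 + \left(3 + 5\right)\right)^{2} - 29404 = \left(-22 + 8\right)^{2} - 29404 = \left(-14\right)^{2} - 29404 = 196 - 29404 = -29208$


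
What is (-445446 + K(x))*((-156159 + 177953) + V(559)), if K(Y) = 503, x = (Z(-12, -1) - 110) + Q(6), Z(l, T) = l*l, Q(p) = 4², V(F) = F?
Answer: -9945810879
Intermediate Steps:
Q(p) = 16
Z(l, T) = l²
x = 50 (x = ((-12)² - 110) + 16 = (144 - 110) + 16 = 34 + 16 = 50)
(-445446 + K(x))*((-156159 + 177953) + V(559)) = (-445446 + 503)*((-156159 + 177953) + 559) = -444943*(21794 + 559) = -444943*22353 = -9945810879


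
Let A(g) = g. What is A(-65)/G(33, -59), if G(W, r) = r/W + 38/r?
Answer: 25311/947 ≈ 26.728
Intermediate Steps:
G(W, r) = 38/r + r/W
A(-65)/G(33, -59) = -65/(38/(-59) - 59/33) = -65/(38*(-1/59) - 59*1/33) = -65/(-38/59 - 59/33) = -65/(-4735/1947) = -65*(-1947/4735) = 25311/947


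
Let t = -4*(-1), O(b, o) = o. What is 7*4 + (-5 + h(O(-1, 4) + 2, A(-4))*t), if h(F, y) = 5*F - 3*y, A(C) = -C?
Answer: 95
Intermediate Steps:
t = 4
h(F, y) = -3*y + 5*F
7*4 + (-5 + h(O(-1, 4) + 2, A(-4))*t) = 7*4 + (-5 + (-(-3)*(-4) + 5*(4 + 2))*4) = 28 + (-5 + (-3*4 + 5*6)*4) = 28 + (-5 + (-12 + 30)*4) = 28 + (-5 + 18*4) = 28 + (-5 + 72) = 28 + 67 = 95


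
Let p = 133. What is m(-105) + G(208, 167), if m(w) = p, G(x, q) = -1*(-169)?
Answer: 302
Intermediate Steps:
G(x, q) = 169
m(w) = 133
m(-105) + G(208, 167) = 133 + 169 = 302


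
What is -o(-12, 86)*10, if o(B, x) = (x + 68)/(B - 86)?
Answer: 110/7 ≈ 15.714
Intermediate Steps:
o(B, x) = (68 + x)/(-86 + B)
-o(-12, 86)*10 = -(68 + 86)/(-86 - 12)*10 = -154/(-98)*10 = -(-1/98*154)*10 = -(-11)*10/7 = -1*(-110/7) = 110/7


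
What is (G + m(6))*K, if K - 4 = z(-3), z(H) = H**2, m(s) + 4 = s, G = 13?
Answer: 195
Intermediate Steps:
m(s) = -4 + s
K = 13 (K = 4 + (-3)**2 = 4 + 9 = 13)
(G + m(6))*K = (13 + (-4 + 6))*13 = (13 + 2)*13 = 15*13 = 195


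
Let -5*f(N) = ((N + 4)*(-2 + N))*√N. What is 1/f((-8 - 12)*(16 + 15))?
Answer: I*√155/23755424 ≈ 5.2409e-7*I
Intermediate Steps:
f(N) = -√N*(-2 + N)*(4 + N)/5 (f(N) = -(N + 4)*(-2 + N)*√N/5 = -(4 + N)*(-2 + N)*√N/5 = -(-2 + N)*(4 + N)*√N/5 = -√N*(-2 + N)*(4 + N)/5)
1/f((-8 - 12)*(16 + 15)) = 1/(√((-8 - 12)*(16 + 15))*(8 - ((-8 - 12)*(16 + 15))² - 2*(-8 - 12)*(16 + 15))/5) = 1/(√(-20*31)*(8 - (-20*31)² - (-40)*31)/5) = 1/(√(-620)*(8 - 1*(-620)² - 2*(-620))/5) = 1/((2*I*√155)*(8 - 1*384400 + 1240)/5) = 1/((2*I*√155)*(8 - 384400 + 1240)/5) = 1/((⅕)*(2*I*√155)*(-383152)) = 1/(-766304*I*√155/5) = I*√155/23755424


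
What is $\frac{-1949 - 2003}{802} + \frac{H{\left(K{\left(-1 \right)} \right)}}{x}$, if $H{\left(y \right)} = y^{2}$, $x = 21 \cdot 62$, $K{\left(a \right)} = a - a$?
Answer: $- \frac{1976}{401} \approx -4.9277$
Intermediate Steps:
$K{\left(a \right)} = 0$
$x = 1302$
$\frac{-1949 - 2003}{802} + \frac{H{\left(K{\left(-1 \right)} \right)}}{x} = \frac{-1949 - 2003}{802} + \frac{0^{2}}{1302} = \left(-1949 - 2003\right) \frac{1}{802} + 0 \cdot \frac{1}{1302} = \left(-3952\right) \frac{1}{802} + 0 = - \frac{1976}{401} + 0 = - \frac{1976}{401}$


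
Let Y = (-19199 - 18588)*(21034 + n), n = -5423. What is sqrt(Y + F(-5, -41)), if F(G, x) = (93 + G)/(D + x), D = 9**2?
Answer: I*sqrt(14747321370)/5 ≈ 24288.0*I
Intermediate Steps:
D = 81
Y = -589892857 (Y = (-19199 - 18588)*(21034 - 5423) = -37787*15611 = -589892857)
F(G, x) = (93 + G)/(81 + x)
sqrt(Y + F(-5, -41)) = sqrt(-589892857 + (93 - 5)/(81 - 41)) = sqrt(-589892857 + 88/40) = sqrt(-589892857 + (1/40)*88) = sqrt(-589892857 + 11/5) = sqrt(-2949464274/5) = I*sqrt(14747321370)/5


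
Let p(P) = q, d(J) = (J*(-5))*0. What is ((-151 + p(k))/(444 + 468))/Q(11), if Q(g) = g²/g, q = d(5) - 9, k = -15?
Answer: -10/627 ≈ -0.015949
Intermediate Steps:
d(J) = 0 (d(J) = -5*J*0 = 0)
q = -9 (q = 0 - 9 = -9)
p(P) = -9
Q(g) = g
((-151 + p(k))/(444 + 468))/Q(11) = ((-151 - 9)/(444 + 468))/11 = -160/912*(1/11) = -160*1/912*(1/11) = -10/57*1/11 = -10/627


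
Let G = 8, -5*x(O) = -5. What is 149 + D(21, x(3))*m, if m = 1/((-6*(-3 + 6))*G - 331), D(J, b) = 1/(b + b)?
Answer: 141549/950 ≈ 149.00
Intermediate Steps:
x(O) = 1 (x(O) = -1/5*(-5) = 1)
D(J, b) = 1/(2*b)
m = -1/475 (m = 1/(-6*(-3 + 6)*8 - 331) = 1/(-6*3*8 - 331) = 1/(-18*8 - 331) = 1/(-144 - 331) = 1/(-475) = -1/475 ≈ -0.0021053)
149 + D(21, x(3))*m = 149 + ((1/2)/1)*(-1/475) = 149 + ((1/2)*1)*(-1/475) = 149 + (1/2)*(-1/475) = 149 - 1/950 = 141549/950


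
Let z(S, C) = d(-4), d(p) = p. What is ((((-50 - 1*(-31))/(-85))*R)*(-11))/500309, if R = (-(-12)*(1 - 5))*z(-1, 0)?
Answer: -40128/42526265 ≈ -0.00094360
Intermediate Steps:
z(S, C) = -4
R = 192 (R = -(-12)*(1 - 5)*(-4) = -(-12)*(-4)*(-4) = -3*16*(-4) = -48*(-4) = 192)
((((-50 - 1*(-31))/(-85))*R)*(-11))/500309 = ((((-50 - 1*(-31))/(-85))*192)*(-11))/500309 = ((((-50 + 31)*(-1/85))*192)*(-11))*(1/500309) = ((-19*(-1/85)*192)*(-11))*(1/500309) = (((19/85)*192)*(-11))*(1/500309) = ((3648/85)*(-11))*(1/500309) = -40128/85*1/500309 = -40128/42526265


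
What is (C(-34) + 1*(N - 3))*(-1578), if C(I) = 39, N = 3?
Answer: -61542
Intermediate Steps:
(C(-34) + 1*(N - 3))*(-1578) = (39 + 1*(3 - 3))*(-1578) = (39 + 1*0)*(-1578) = (39 + 0)*(-1578) = 39*(-1578) = -61542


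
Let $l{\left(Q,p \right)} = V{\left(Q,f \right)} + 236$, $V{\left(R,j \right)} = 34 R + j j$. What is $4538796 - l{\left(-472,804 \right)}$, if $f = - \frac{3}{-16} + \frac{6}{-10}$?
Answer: $\frac{29149490111}{6400} \approx 4.5546 \cdot 10^{6}$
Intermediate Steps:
$f = - \frac{33}{80}$ ($f = \left(-3\right) \left(- \frac{1}{16}\right) + 6 \left(- \frac{1}{10}\right) = \frac{3}{16} - \frac{3}{5} = - \frac{33}{80} \approx -0.4125$)
$V{\left(R,j \right)} = j^{2} + 34 R$ ($V{\left(R,j \right)} = 34 R + j^{2} = j^{2} + 34 R$)
$l{\left(Q,p \right)} = \frac{1511489}{6400} + 34 Q$ ($l{\left(Q,p \right)} = \left(\left(- \frac{33}{80}\right)^{2} + 34 Q\right) + 236 = \left(\frac{1089}{6400} + 34 Q\right) + 236 = \frac{1511489}{6400} + 34 Q$)
$4538796 - l{\left(-472,804 \right)} = 4538796 - \left(\frac{1511489}{6400} + 34 \left(-472\right)\right) = 4538796 - \left(\frac{1511489}{6400} - 16048\right) = 4538796 - - \frac{101195711}{6400} = 4538796 + \frac{101195711}{6400} = \frac{29149490111}{6400}$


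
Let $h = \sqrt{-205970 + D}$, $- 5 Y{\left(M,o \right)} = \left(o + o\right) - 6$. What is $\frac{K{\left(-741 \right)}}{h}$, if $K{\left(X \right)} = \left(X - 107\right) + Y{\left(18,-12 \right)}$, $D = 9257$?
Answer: $\frac{842 i \sqrt{21857}}{65571} \approx 1.8984 i$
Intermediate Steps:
$Y{\left(M,o \right)} = \frac{6}{5} - \frac{2 o}{5}$ ($Y{\left(M,o \right)} = - \frac{\left(o + o\right) - 6}{5} = - \frac{2 o - 6}{5} = - \frac{-6 + 2 o}{5} = \frac{6}{5} - \frac{2 o}{5}$)
$h = 3 i \sqrt{21857}$ ($h = \sqrt{-205970 + 9257} = \sqrt{-196713} = 3 i \sqrt{21857} \approx 443.52 i$)
$K{\left(X \right)} = -101 + X$ ($K{\left(X \right)} = \left(X - 107\right) + \left(\frac{6}{5} - - \frac{24}{5}\right) = \left(-107 + X\right) + \left(\frac{6}{5} + \frac{24}{5}\right) = \left(-107 + X\right) + 6 = -101 + X$)
$\frac{K{\left(-741 \right)}}{h} = \frac{-101 - 741}{3 i \sqrt{21857}} = - 842 \left(- \frac{i \sqrt{21857}}{65571}\right) = \frac{842 i \sqrt{21857}}{65571}$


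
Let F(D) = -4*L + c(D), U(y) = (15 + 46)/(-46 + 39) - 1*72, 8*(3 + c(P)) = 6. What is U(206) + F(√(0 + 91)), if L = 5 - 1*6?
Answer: -2211/28 ≈ -78.964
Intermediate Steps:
L = -1 (L = 5 - 6 = -1)
c(P) = -9/4 (c(P) = -3 + (⅛)*6 = -3 + ¾ = -9/4)
U(y) = -565/7 (U(y) = 61/(-7) - 72 = 61*(-⅐) - 72 = -61/7 - 72 = -565/7)
F(D) = 7/4 (F(D) = -4*(-1) - 9/4 = 4 - 9/4 = 7/4)
U(206) + F(√(0 + 91)) = -565/7 + 7/4 = -2211/28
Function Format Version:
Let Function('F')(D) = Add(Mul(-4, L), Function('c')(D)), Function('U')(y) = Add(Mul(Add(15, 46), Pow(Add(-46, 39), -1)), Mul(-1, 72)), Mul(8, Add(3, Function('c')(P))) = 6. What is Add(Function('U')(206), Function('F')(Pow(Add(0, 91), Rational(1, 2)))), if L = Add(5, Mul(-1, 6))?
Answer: Rational(-2211, 28) ≈ -78.964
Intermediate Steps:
L = -1 (L = Add(5, -6) = -1)
Function('c')(P) = Rational(-9, 4) (Function('c')(P) = Add(-3, Mul(Rational(1, 8), 6)) = Add(-3, Rational(3, 4)) = Rational(-9, 4))
Function('U')(y) = Rational(-565, 7) (Function('U')(y) = Add(Mul(61, Pow(-7, -1)), -72) = Add(Mul(61, Rational(-1, 7)), -72) = Add(Rational(-61, 7), -72) = Rational(-565, 7))
Function('F')(D) = Rational(7, 4) (Function('F')(D) = Add(Mul(-4, -1), Rational(-9, 4)) = Add(4, Rational(-9, 4)) = Rational(7, 4))
Add(Function('U')(206), Function('F')(Pow(Add(0, 91), Rational(1, 2)))) = Add(Rational(-565, 7), Rational(7, 4)) = Rational(-2211, 28)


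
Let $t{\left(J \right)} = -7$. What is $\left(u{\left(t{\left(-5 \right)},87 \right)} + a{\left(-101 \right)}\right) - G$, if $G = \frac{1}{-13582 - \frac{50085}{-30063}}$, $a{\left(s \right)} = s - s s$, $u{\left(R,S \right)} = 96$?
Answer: $- \frac{1388919496541}{136088527} \approx -10206.0$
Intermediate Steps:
$a{\left(s \right)} = s - s^{2}$
$G = - \frac{10021}{136088527}$ ($G = \frac{1}{-13582 - - \frac{16695}{10021}} = \frac{1}{-13582 + \frac{16695}{10021}} = \frac{1}{- \frac{136088527}{10021}} = - \frac{10021}{136088527} \approx -7.3636 \cdot 10^{-5}$)
$\left(u{\left(t{\left(-5 \right)},87 \right)} + a{\left(-101 \right)}\right) - G = \left(96 - 101 \left(1 - -101\right)\right) - - \frac{10021}{136088527} = \left(96 - 101 \left(1 + 101\right)\right) + \frac{10021}{136088527} = \left(96 - 10302\right) + \frac{10021}{136088527} = -10206 + \frac{10021}{136088527} = - \frac{1388919496541}{136088527}$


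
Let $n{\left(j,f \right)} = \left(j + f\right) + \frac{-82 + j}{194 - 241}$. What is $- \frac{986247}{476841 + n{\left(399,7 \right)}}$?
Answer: $- \frac{15451203}{7476764} \approx -2.0666$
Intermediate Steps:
$n{\left(j,f \right)} = \frac{82}{47} + f + \frac{46 j}{47}$ ($n{\left(j,f \right)} = \left(f + j\right) + \frac{-82 + j}{-47} = \left(f + j\right) + \left(-82 + j\right) \left(- \frac{1}{47}\right) = \left(f + j\right) - \left(- \frac{82}{47} + \frac{j}{47}\right) = \frac{82}{47} + f + \frac{46 j}{47}$)
$- \frac{986247}{476841 + n{\left(399,7 \right)}} = - \frac{986247}{476841 + \left(\frac{82}{47} + 7 + \frac{46}{47} \cdot 399\right)} = - \frac{986247}{476841 + \left(\frac{82}{47} + 7 + \frac{18354}{47}\right)} = - \frac{986247}{476841 + \frac{18765}{47}} = - \frac{986247}{\frac{22430292}{47}} = \left(-986247\right) \frac{47}{22430292} = - \frac{15451203}{7476764}$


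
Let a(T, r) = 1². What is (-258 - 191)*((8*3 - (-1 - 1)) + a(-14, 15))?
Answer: -12123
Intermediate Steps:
a(T, r) = 1
(-258 - 191)*((8*3 - (-1 - 1)) + a(-14, 15)) = (-258 - 191)*((8*3 - (-1 - 1)) + 1) = -449*((24 - 1*(-2)) + 1) = -449*((24 + 2) + 1) = -449*(26 + 1) = -449*27 = -12123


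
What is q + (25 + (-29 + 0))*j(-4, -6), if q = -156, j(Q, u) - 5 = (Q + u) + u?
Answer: -112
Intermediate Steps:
j(Q, u) = 5 + Q + 2*u (j(Q, u) = 5 + ((Q + u) + u) = 5 + (Q + 2*u) = 5 + Q + 2*u)
q + (25 + (-29 + 0))*j(-4, -6) = -156 + (25 + (-29 + 0))*(5 - 4 + 2*(-6)) = -156 + (25 - 29)*(5 - 4 - 12) = -156 - 4*(-11) = -156 + 44 = -112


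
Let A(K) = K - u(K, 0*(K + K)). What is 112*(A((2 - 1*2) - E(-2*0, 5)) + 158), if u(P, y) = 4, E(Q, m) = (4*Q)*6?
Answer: 17248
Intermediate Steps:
E(Q, m) = 24*Q
A(K) = -4 + K (A(K) = K - 1*4 = K - 4 = -4 + K)
112*(A((2 - 1*2) - E(-2*0, 5)) + 158) = 112*((-4 + ((2 - 1*2) - 24*(-2*0))) + 158) = 112*((-4 + ((2 - 2) - 24*0)) + 158) = 112*((-4 + (0 - 1*0)) + 158) = 112*((-4 + (0 + 0)) + 158) = 112*((-4 + 0) + 158) = 112*(-4 + 158) = 112*154 = 17248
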